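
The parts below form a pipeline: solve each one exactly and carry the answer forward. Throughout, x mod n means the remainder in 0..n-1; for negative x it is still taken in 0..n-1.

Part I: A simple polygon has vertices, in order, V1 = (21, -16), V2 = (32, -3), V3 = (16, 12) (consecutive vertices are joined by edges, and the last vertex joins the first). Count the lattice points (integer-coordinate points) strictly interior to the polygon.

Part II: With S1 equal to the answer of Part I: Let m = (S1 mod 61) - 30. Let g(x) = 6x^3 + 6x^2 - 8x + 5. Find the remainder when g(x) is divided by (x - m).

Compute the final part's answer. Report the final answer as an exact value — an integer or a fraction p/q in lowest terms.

-113503

Part I: cross terms: (21*-3 - 32*-16)=449, (32*12 - 16*-3)=432, (16*-16 - 21*12)=-508; twice the area = |373| = 373; area = 373/2; boundary points = 1 + 1 + 1 = 3; strictly interior points = area - boundary/2 + 1 = 186; answer 186
Part II: S1 = 186; m = -27; remainder = value at the root: 6*(-27)^3 + 6*(-27)^2 - 8*(-27)^1 + 5 = (-118098) + (4374) + (216) + (5) = -113503; answer -113503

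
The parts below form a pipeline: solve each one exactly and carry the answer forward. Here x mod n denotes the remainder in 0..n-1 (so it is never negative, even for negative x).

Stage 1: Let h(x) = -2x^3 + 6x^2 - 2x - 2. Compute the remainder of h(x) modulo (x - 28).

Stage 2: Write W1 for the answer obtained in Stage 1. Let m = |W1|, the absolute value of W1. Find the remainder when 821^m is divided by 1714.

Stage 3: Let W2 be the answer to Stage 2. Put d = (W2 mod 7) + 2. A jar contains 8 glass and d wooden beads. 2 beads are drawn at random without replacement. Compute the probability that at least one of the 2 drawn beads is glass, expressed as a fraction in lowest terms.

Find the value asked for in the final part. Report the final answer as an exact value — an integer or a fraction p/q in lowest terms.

76/91

Stage 1: remainder = value at the root: -2*(28)^3 + 6*(28)^2 - 2*(28)^1 - 2 = (-43904) + (4704) + (-56) + (-2) = -39258; answer -39258
Stage 2: W1 = -39258; m = 39258; squarings mod 1714: 821^1=821, 821^2=439, 821^4=753, 821^8=1389, 821^16=1071, 821^32=375, 821^64=77, 821^128=787, 821^256=615, 821^512=1145, 821^1024=1529, 821^2048=1659, 821^4096=1311, 821^8192=1293, 821^16384=699, 821^32768=111; 821^39258 = 821^2 * 821^8 * 821^16 * 821^64 * 821^256 * 821^2048 * 821^4096 * 821^32768 = 263 (mod 1714); answer 263
Stage 3: W2 = 263; d = 6; total draws C(14,2) = 91; complement C(6,2) = 15; favorable 91 - 15 = 76; P = 76/91; answer 76/91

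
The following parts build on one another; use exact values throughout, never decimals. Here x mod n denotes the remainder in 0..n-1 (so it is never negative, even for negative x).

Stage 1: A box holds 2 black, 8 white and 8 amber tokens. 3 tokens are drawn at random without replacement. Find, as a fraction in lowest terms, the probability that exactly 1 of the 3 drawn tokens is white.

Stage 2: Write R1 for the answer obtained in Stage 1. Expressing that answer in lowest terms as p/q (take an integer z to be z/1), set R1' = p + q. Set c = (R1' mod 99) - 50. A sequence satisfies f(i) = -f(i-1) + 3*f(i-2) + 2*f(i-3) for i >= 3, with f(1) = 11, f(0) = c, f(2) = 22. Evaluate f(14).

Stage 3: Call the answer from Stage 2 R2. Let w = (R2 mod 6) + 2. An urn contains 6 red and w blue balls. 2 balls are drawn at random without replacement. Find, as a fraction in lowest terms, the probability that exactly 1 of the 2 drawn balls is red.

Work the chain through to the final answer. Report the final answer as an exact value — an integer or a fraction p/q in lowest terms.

8/15

Stage 1: total draws C(18,3) = 816; favorable C(8,1)*C(10,2) = 360; P = 15/34; answer 15/34
Stage 2: R1 = 15/34; threaded value p + q = 49; c = -1; f(3) = -1*(22) + 3*(11) + 2*(-1) = 9; iterating: f(3)=9, f(4)=79, f(5)=-8, f(6)=263, f(7)=-129, f(8)=902, f(9)=-763, f(10)=3211, f(11)=-3696, f(12)=11803, f(13)=-16469, f(14)=44486; answer 44486
Stage 3: R2 = 44486; w = 4; total draws C(10,2) = 45; favorable C(6,1)*C(4,1) = 24; P = 8/15; answer 8/15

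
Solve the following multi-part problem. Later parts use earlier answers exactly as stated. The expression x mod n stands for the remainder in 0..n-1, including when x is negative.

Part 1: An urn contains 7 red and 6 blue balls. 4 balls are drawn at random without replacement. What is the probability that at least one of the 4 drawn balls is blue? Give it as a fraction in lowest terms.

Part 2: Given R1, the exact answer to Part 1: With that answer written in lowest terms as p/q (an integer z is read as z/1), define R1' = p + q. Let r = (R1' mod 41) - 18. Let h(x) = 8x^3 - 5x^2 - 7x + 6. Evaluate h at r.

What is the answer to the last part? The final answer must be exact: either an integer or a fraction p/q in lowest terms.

25776

Part 1: total draws C(13,4) = 715; complement C(7,4) = 35; favorable 715 - 35 = 680; P = 136/143; answer 136/143
Part 2: R1 = 136/143; threaded value p + q = 279; r = 15; 8*(15)^3 - 5*(15)^2 - 7*(15)^1 + 6 = (27000) + (-1125) + (-105) + (6) = 25776; answer 25776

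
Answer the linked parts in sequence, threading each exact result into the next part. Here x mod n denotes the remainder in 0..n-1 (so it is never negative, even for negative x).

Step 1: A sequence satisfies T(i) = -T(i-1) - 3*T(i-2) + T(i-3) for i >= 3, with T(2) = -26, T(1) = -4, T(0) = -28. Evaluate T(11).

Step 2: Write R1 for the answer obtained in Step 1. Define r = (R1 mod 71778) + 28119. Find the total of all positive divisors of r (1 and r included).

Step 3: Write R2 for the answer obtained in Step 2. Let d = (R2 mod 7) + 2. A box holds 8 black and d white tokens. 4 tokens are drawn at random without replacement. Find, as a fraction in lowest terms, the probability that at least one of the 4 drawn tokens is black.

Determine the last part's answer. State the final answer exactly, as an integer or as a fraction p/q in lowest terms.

494/495

Step 1: T(3) = -1*(-26) - 3*(-4) + 1*(-28) = 10; iterating: T(3)=10, T(4)=64, T(5)=-120, T(6)=-62, T(7)=486, T(8)=-420, T(9)=-1100, T(10)=2846, T(11)=34; answer 34
Step 2: R1 = 34; r = 28153; 28153 = 47 * 599; sigma = (1 + 47) * (1 + 599) = 48 * 600 = 28800; answer 28800
Step 3: R2 = 28800; d = 4; total draws C(12,4) = 495; complement C(4,4) = 1; favorable 495 - 1 = 494; P = 494/495; answer 494/495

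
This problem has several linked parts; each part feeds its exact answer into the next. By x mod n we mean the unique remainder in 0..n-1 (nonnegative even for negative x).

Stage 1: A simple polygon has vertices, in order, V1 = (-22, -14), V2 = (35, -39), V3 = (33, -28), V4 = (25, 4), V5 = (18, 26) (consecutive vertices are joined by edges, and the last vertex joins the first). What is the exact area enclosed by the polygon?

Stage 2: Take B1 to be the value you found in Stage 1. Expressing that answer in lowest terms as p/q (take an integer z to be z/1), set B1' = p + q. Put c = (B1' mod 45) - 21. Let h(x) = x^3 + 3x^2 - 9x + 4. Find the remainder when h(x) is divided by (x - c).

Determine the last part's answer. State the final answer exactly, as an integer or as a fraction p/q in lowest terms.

Stage 1: cross terms: (-22*-39 - 35*-14)=1348, (35*-28 - 33*-39)=307, (33*4 - 25*-28)=832, (25*26 - 18*4)=578, (18*-14 - -22*26)=320; twice the area = |3385| = 3385; area = 3385/2; answer 3385/2
Stage 2: B1 = 3385/2; threaded value p + q = 3387; c = -9; remainder = value at the root: 1*(-9)^3 + 3*(-9)^2 - 9*(-9)^1 + 4 = (-729) + (243) + (81) + (4) = -401; answer -401

-401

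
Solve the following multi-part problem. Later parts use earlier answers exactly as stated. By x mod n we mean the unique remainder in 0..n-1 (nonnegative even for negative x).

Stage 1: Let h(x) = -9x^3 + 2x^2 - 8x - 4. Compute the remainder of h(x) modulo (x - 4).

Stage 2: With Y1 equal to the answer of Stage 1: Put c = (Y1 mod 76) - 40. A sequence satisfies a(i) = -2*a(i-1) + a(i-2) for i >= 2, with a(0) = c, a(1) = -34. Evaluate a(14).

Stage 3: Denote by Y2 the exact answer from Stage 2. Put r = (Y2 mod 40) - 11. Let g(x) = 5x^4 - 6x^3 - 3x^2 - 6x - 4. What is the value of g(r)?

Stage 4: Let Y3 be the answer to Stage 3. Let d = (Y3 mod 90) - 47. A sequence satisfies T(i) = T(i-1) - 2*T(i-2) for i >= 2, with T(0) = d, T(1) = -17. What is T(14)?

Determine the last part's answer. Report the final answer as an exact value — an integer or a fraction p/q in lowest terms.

Stage 1: remainder = value at the root: -9*(4)^3 + 2*(4)^2 - 8*(4)^1 - 4 = (-576) + (32) + (-32) + (-4) = -580; answer -580
Stage 2: Y1 = -580; c = -12; a(2) = -2*(-34) + 1*(-12) = 56; iterating: a(2)=56, a(3)=-146, a(4)=348, a(5)=-842, a(6)=2032, a(7)=-4906, a(8)=11844, a(9)=-28594, a(10)=69032, a(11)=-166658, a(12)=402348, a(13)=-971354, a(14)=2345056; answer 2345056
Stage 3: Y2 = 2345056; r = 5; 5*(5)^4 - 6*(5)^3 - 3*(5)^2 - 6*(5)^1 - 4 = (3125) + (-750) + (-75) + (-30) + (-4) = 2266; answer 2266
Stage 4: Y3 = 2266; d = -31; T(2) = 1*(-17) - 2*(-31) = 45; iterating: T(2)=45, T(3)=79, T(4)=-11, T(5)=-169, T(6)=-147, T(7)=191, T(8)=485, T(9)=103, T(10)=-867, T(11)=-1073, T(12)=661, T(13)=2807, T(14)=1485; answer 1485

1485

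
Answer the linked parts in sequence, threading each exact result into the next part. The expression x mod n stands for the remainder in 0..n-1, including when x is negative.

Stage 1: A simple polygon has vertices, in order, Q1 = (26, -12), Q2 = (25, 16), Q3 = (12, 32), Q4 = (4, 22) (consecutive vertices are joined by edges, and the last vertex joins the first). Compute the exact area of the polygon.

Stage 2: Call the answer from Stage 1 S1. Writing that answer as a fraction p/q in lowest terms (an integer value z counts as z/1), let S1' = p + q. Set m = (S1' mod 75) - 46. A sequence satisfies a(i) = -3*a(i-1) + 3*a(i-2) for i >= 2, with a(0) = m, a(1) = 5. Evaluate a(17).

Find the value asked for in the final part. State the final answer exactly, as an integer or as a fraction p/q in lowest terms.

7537637655

Stage 1: cross terms: (26*16 - 25*-12)=716, (25*32 - 12*16)=608, (12*22 - 4*32)=136, (4*-12 - 26*22)=-620; twice the area = |840| = 840; area = 420; answer 420
Stage 2: S1 = 420; threaded value p + q = 421; m = 0; a(2) = -3*(5) + 3*(0) = -15; iterating: a(2)=-15, a(3)=60, a(4)=-225, a(5)=855, a(6)=-3240, a(7)=12285, a(8)=-46575, a(9)=176580, a(10)=-669465, a(11)=2538135, a(12)=-9622800, a(13)=36482805, a(14)=-138316815, a(15)=524398860, a(16)=-1988147025, a(17)=7537637655; answer 7537637655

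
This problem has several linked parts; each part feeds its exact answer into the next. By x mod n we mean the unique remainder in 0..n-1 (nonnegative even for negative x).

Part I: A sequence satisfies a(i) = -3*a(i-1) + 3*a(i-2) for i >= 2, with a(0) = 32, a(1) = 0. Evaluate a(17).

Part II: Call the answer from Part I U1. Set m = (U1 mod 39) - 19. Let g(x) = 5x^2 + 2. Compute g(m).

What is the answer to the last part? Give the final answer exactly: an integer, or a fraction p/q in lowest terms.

Part I: a(2) = -3*(0) + 3*(32) = 96; iterating: a(2)=96, a(3)=-288, a(4)=1152, a(5)=-4320, a(6)=16416, a(7)=-62208, a(8)=235872, a(9)=-894240, a(10)=3390336, a(11)=-12853728, a(12)=48732192, a(13)=-184757760, a(14)=700469856, a(15)=-2655682848, a(16)=10068458112, a(17)=-38172422880; answer -38172422880
Part II: U1 = -38172422880; m = -13; 5*(-13)^2 + 2 = (845) + (2) = 847; answer 847

847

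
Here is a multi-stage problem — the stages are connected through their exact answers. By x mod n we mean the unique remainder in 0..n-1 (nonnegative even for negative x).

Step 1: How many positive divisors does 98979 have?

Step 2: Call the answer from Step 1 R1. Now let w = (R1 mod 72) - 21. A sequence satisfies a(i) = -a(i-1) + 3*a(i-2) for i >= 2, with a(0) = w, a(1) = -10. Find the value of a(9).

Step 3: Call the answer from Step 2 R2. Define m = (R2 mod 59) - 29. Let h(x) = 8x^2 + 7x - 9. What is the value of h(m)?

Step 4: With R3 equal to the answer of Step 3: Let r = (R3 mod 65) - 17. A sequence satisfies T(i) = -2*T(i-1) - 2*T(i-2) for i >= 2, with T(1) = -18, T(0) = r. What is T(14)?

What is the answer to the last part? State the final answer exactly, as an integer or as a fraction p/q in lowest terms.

2816

Step 1: 98979 = 3 * 32993; number of divisors = (1+1) * (1+1) = 4; answer 4
Step 2: R1 = 4; w = -17; a(2) = -1*(-10) + 3*(-17) = -41; iterating: a(2)=-41, a(3)=11, a(4)=-134, a(5)=167, a(6)=-569, a(7)=1070, a(8)=-2777, a(9)=5987; answer 5987
Step 3: R2 = 5987; m = -1; 8*(-1)^2 + 7*(-1)^1 - 9 = (8) + (-7) + (-9) = -8; answer -8
Step 4: R3 = -8; r = 40; T(2) = -2*(-18) - 2*(40) = -44; iterating: T(2)=-44, T(3)=124, T(4)=-160, T(5)=72, T(6)=176, T(7)=-496, T(8)=640, T(9)=-288, T(10)=-704, T(11)=1984, T(12)=-2560, T(13)=1152, T(14)=2816; answer 2816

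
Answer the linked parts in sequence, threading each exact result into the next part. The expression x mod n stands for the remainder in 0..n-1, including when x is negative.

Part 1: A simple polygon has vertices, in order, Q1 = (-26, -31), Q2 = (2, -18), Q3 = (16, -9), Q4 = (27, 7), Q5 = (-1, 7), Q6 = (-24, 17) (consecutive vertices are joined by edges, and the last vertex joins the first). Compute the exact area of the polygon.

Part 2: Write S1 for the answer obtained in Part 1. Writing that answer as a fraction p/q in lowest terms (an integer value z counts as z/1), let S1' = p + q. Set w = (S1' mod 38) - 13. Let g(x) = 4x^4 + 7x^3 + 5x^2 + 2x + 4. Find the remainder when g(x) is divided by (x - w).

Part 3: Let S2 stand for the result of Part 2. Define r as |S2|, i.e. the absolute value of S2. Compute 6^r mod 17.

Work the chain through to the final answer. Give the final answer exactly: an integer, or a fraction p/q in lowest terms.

Part 1: cross terms: (-26*-18 - 2*-31)=530, (2*-9 - 16*-18)=270, (16*7 - 27*-9)=355, (27*7 - -1*7)=196, (-1*17 - -24*7)=151, (-24*-31 - -26*17)=1186; twice the area = |2688| = 2688; area = 1344; answer 1344
Part 2: S1 = 1344; threaded value p + q = 1345; w = 2; remainder = value at the root: 4*(2)^4 + 7*(2)^3 + 5*(2)^2 + 2*(2)^1 + 4 = (64) + (56) + (20) + (4) + (4) = 148; answer 148
Part 3: S2 = 148; r = 148; squarings mod 17: 6^1=6, 6^2=2, 6^4=4, 6^8=16, 6^16=1, 6^32=1, 6^64=1, 6^128=1; 6^148 = 6^4 * 6^16 * 6^128 = 4 (mod 17); answer 4

4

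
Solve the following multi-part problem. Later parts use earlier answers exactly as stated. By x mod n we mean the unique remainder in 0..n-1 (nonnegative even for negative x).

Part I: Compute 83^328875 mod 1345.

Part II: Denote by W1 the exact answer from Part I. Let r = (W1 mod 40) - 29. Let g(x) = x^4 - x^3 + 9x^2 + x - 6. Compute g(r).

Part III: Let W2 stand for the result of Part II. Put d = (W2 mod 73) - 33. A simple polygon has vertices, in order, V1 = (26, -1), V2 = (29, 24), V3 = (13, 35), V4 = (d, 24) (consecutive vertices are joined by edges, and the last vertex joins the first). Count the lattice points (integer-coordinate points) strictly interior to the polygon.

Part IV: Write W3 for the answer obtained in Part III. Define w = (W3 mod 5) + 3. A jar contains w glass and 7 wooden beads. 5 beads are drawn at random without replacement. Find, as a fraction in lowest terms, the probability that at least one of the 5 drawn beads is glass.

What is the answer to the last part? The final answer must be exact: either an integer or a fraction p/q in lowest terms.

11/12

Part I: squarings mod 1345: 83^1=83, 83^2=164, 83^4=1341, 83^8=16, 83^16=256, 83^32=976, 83^64=316, 83^128=326, 83^256=21, 83^512=441, 83^1024=801, 83^2048=36, 83^4096=1296, 83^8192=1056, 83^16384=131, 83^32768=1021, 83^65536=66, 83^131072=321, 83^262144=821; 83^328875 = 83^1 * 83^2 * 83^8 * 83^32 * 83^128 * 83^1024 * 83^65536 * 83^262144 = 1047 (mod 1345); answer 1047
Part II: W1 = 1047; r = -22; 1*(-22)^4 - 1*(-22)^3 + 9*(-22)^2 + 1*(-22)^1 - 6 = (234256) + (10648) + (4356) + (-22) + (-6) = 249232; answer 249232
Part III: W2 = 249232; d = -23; cross terms: (26*24 - 29*-1)=653, (29*35 - 13*24)=703, (13*24 - -23*35)=1117, (-23*-1 - 26*24)=-601; twice the area = |1872| = 1872; area = 936; boundary points = 1 + 1 + 1 + 1 = 4; strictly interior points = area - boundary/2 + 1 = 935; answer 935
Part IV: W3 = 935; w = 3; total draws C(10,5) = 252; complement C(7,5) = 21; favorable 252 - 21 = 231; P = 11/12; answer 11/12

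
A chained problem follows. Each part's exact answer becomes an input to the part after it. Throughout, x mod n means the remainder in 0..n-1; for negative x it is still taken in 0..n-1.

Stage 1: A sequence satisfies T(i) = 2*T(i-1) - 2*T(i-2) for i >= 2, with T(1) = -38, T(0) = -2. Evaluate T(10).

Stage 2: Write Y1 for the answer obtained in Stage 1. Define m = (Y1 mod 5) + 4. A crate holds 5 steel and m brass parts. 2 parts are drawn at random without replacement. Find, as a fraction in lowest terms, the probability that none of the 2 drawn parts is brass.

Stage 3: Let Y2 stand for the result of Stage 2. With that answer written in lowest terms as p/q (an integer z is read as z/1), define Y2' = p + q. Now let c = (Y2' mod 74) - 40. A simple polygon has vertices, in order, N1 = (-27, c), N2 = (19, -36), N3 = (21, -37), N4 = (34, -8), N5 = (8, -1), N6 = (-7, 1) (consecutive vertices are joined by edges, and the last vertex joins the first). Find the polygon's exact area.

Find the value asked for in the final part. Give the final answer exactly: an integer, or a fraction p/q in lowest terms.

Stage 1: T(2) = 2*(-38) - 2*(-2) = -72; iterating: T(2)=-72, T(3)=-68, T(4)=8, T(5)=152, T(6)=288, T(7)=272, T(8)=-32, T(9)=-608, T(10)=-1152; answer -1152
Stage 2: Y1 = -1152; m = 7; total draws C(12,2) = 66; favorable C(5,2) = 10; P = 5/33; answer 5/33
Stage 3: Y2 = 5/33; threaded value p + q = 38; c = -2; cross terms: (-27*-36 - 19*-2)=1010, (19*-37 - 21*-36)=53, (21*-8 - 34*-37)=1090, (34*-1 - 8*-8)=30, (8*1 - -7*-1)=1, (-7*-2 - -27*1)=41; twice the area = |2225| = 2225; area = 2225/2; answer 2225/2

2225/2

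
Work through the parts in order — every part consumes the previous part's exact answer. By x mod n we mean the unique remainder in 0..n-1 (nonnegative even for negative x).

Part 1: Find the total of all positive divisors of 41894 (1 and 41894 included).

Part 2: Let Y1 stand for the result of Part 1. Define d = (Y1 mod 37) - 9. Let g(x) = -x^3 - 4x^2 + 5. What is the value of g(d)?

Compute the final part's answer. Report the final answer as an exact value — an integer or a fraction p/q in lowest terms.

Part 1: 41894 = 2 * 20947; sigma = (1 + 2) * (1 + 20947) = 3 * 20948 = 62844; answer 62844
Part 2: Y1 = 62844; d = 9; -1*(9)^3 - 4*(9)^2 + 5 = (-729) + (-324) + (5) = -1048; answer -1048

-1048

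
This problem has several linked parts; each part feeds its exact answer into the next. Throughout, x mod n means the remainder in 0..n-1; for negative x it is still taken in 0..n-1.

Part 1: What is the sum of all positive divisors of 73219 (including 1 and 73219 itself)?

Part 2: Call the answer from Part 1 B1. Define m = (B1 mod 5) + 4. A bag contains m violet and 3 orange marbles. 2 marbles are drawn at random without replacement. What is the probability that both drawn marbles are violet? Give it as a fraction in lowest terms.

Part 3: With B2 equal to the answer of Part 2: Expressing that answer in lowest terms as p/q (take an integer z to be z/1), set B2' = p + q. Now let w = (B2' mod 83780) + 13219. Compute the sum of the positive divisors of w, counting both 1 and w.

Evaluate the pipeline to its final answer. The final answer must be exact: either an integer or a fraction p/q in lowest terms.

Part 1: 73219 = 17 * 59 * 73; sigma = (1 + 17) * (1 + 59) * (1 + 73) = 18 * 60 * 74 = 79920; answer 79920
Part 2: B1 = 79920; m = 4; total draws C(7,2) = 21; favorable C(4,2) = 6; P = 2/7; answer 2/7
Part 3: B2 = 2/7; threaded value p + q = 9; w = 13228; 13228 = 2^2 * 3307; sigma = (1 + 2 + 4) * (1 + 3307) = 7 * 3308 = 23156; answer 23156

23156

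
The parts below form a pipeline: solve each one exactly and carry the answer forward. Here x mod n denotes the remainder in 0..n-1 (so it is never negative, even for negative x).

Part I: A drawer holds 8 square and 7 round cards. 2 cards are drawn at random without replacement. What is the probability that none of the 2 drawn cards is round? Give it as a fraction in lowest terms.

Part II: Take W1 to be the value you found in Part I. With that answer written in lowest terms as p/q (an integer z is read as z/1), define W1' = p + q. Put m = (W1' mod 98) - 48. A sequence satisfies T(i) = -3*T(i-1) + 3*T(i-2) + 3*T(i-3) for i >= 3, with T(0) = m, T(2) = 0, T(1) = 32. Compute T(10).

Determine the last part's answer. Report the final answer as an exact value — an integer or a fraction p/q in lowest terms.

125928

Part I: total draws C(15,2) = 105; favorable C(8,2) = 28; P = 4/15; answer 4/15
Part II: W1 = 4/15; threaded value p + q = 19; m = -29; T(3) = -3*(0) + 3*(32) + 3*(-29) = 9; iterating: T(3)=9, T(4)=69, T(5)=-180, T(6)=774, T(7)=-2655, T(8)=9747, T(9)=-34884, T(10)=125928; answer 125928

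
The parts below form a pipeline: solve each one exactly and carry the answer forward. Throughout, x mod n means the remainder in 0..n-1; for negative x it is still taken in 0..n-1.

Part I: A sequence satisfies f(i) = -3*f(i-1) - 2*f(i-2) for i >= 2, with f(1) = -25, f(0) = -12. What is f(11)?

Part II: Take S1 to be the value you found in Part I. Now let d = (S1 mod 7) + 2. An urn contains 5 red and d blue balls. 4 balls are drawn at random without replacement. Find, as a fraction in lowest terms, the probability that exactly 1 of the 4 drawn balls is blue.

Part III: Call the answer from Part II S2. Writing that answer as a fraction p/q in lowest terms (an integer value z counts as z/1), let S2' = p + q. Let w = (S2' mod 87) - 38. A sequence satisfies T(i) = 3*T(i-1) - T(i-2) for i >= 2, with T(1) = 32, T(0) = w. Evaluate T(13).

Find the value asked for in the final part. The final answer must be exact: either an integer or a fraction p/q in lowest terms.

Part I: f(2) = -3*(-25) - 2*(-12) = 99; iterating: f(2)=99, f(3)=-247, f(4)=543, f(5)=-1135, f(6)=2319, f(7)=-4687, f(8)=9423, f(9)=-18895, f(10)=37839, f(11)=-75727; answer -75727
Part II: S1 = -75727; d = 8; total draws C(13,4) = 715; favorable C(8,1)*C(5,3) = 80; P = 16/143; answer 16/143
Part III: S2 = 16/143; threaded value p + q = 159; w = 34; T(2) = 3*(32) - 1*(34) = 62; iterating: T(2)=62, T(3)=154, T(4)=400, T(5)=1046, T(6)=2738, T(7)=7168, T(8)=18766, T(9)=49130, T(10)=128624, T(11)=336742, T(12)=881602, T(13)=2308064; answer 2308064

2308064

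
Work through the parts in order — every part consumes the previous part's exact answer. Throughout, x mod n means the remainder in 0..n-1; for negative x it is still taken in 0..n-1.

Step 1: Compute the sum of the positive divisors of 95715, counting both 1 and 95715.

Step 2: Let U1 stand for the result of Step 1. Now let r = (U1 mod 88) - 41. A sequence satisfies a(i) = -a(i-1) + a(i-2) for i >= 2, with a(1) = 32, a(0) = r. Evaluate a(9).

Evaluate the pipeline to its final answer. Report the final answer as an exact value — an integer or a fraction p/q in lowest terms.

Step 1: 95715 = 3^3 * 5 * 709; sigma = (1 + 3 + 9 + 27) * (1 + 5) * (1 + 709) = 40 * 6 * 710 = 170400; answer 170400
Step 2: U1 = 170400; r = -9; a(2) = -1*(32) + 1*(-9) = -41; iterating: a(2)=-41, a(3)=73, a(4)=-114, a(5)=187, a(6)=-301, a(7)=488, a(8)=-789, a(9)=1277; answer 1277

1277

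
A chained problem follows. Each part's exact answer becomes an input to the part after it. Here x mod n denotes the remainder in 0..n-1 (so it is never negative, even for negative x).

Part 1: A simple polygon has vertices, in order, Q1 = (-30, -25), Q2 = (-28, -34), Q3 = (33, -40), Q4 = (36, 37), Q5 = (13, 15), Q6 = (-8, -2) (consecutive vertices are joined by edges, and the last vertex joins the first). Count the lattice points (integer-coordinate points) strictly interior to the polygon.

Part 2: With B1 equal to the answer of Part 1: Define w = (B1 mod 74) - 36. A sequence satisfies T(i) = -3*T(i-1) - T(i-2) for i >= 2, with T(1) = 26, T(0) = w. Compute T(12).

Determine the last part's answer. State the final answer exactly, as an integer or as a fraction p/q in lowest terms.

-886770

Part 1: cross terms: (-30*-34 - -28*-25)=320, (-28*-40 - 33*-34)=2242, (33*37 - 36*-40)=2661, (36*15 - 13*37)=59, (13*-2 - -8*15)=94, (-8*-25 - -30*-2)=140; twice the area = |5516| = 5516; area = 2758; boundary points = 1 + 1 + 1 + 1 + 1 + 1 = 6; strictly interior points = area - boundary/2 + 1 = 2756; answer 2756
Part 2: B1 = 2756; w = -18; T(2) = -3*(26) - 1*(-18) = -60; iterating: T(2)=-60, T(3)=154, T(4)=-402, T(5)=1052, T(6)=-2754, T(7)=7210, T(8)=-18876, T(9)=49418, T(10)=-129378, T(11)=338716, T(12)=-886770; answer -886770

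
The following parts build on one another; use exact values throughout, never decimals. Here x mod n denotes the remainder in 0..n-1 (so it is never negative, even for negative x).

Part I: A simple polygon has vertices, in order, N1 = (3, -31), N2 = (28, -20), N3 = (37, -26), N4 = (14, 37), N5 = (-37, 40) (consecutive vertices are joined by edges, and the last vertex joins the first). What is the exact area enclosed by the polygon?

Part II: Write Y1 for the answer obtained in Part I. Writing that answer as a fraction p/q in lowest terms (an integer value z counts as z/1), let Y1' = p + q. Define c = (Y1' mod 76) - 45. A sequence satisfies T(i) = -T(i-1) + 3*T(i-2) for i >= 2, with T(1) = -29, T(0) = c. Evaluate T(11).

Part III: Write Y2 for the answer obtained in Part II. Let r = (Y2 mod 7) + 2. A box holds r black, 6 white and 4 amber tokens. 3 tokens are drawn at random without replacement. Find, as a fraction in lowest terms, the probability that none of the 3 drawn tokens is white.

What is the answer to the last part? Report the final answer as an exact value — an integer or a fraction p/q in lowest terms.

1/11

Part I: cross terms: (3*-20 - 28*-31)=808, (28*-26 - 37*-20)=12, (37*37 - 14*-26)=1733, (14*40 - -37*37)=1929, (-37*-31 - 3*40)=1027; twice the area = |5509| = 5509; area = 5509/2; answer 5509/2
Part II: Y1 = 5509/2; threaded value p + q = 5511; c = -6; T(2) = -1*(-29) + 3*(-6) = 11; iterating: T(2)=11, T(3)=-98, T(4)=131, T(5)=-425, T(6)=818, T(7)=-2093, T(8)=4547, T(9)=-10826, T(10)=24467, T(11)=-56945; answer -56945
Part III: Y2 = -56945; r = 2; total draws C(12,3) = 220; favorable C(6,3) = 20; P = 1/11; answer 1/11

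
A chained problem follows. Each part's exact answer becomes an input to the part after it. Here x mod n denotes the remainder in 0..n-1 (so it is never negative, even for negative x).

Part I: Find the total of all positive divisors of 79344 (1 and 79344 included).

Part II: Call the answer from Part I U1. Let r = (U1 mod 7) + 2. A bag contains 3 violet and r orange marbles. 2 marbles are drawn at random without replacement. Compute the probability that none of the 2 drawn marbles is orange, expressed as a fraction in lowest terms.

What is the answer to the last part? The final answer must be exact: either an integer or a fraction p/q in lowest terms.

Part I: 79344 = 2^4 * 3^2 * 19 * 29; sigma = (1 + 2 + 4 + 8 + 16) * (1 + 3 + 9) * (1 + 19) * (1 + 29) = 31 * 13 * 20 * 30 = 241800; answer 241800
Part II: U1 = 241800; r = 8; total draws C(11,2) = 55; favorable C(3,2) = 3; P = 3/55; answer 3/55

3/55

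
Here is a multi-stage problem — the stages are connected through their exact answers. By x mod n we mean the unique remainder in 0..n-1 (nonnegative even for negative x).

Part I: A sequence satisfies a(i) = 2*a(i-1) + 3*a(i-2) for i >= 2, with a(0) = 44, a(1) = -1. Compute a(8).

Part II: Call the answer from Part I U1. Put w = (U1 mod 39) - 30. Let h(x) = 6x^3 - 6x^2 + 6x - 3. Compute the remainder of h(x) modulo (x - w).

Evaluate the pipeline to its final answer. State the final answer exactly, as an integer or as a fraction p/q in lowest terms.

-31317

Part I: a(2) = 2*(-1) + 3*(44) = 130; iterating: a(2)=130, a(3)=257, a(4)=904, a(5)=2579, a(6)=7870, a(7)=23477, a(8)=70564; answer 70564
Part II: U1 = 70564; w = -17; remainder = value at the root: 6*(-17)^3 - 6*(-17)^2 + 6*(-17)^1 - 3 = (-29478) + (-1734) + (-102) + (-3) = -31317; answer -31317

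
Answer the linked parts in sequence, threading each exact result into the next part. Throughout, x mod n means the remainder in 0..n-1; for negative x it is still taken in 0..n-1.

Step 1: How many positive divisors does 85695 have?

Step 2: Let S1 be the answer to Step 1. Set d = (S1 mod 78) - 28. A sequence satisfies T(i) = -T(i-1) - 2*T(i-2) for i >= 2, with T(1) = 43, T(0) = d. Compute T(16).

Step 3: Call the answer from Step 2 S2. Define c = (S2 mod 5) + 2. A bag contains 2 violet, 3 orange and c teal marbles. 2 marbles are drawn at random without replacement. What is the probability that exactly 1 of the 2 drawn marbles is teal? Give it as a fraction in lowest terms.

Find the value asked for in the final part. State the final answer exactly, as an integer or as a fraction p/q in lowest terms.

10/21

Step 1: 85695 = 3 * 5 * 29 * 197; number of divisors = (1+1) * (1+1) * (1+1) * (1+1) = 16; answer 16
Step 2: S1 = 16; d = -12; T(2) = -1*(43) - 2*(-12) = -19; iterating: T(2)=-19, T(3)=-67, T(4)=105, T(5)=29, T(6)=-239, T(7)=181, T(8)=297, T(9)=-659, T(10)=65, T(11)=1253, T(12)=-1383, T(13)=-1123, T(14)=3889, T(15)=-1643, T(16)=-6135; answer -6135
Step 3: S2 = -6135; c = 2; total draws C(7,2) = 21; favorable C(2,1)*C(5,1) = 10; P = 10/21; answer 10/21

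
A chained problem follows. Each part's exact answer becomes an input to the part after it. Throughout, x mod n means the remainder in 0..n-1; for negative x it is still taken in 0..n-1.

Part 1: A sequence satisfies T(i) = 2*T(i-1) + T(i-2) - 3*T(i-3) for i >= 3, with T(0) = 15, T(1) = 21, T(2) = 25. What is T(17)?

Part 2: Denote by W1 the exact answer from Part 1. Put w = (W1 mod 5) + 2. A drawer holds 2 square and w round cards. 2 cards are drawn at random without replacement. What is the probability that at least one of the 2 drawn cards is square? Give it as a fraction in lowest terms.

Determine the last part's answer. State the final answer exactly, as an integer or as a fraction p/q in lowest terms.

Part 1: T(3) = 2*(25) + 1*(21) - 3*(15) = 26; iterating: T(3)=26, T(4)=14, T(5)=-21, T(6)=-106, T(7)=-275, T(8)=-593, T(9)=-1143, T(10)=-2054, T(11)=-3472, T(12)=-5569, T(13)=-8448, T(14)=-12049, T(15)=-15839, T(16)=-18383, T(17)=-16458; answer -16458
Part 2: W1 = -16458; w = 4; total draws C(6,2) = 15; complement C(4,2) = 6; favorable 15 - 6 = 9; P = 3/5; answer 3/5

3/5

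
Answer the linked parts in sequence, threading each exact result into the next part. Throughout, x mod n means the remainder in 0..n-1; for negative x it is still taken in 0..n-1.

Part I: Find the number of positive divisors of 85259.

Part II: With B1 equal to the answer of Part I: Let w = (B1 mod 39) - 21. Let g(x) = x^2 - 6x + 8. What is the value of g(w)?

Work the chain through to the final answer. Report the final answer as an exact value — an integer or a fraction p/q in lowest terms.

483

Part I: 85259 is prime, so its only divisors are 1 and 85259; count = 2; answer 2
Part II: B1 = 2; w = -19; 1*(-19)^2 - 6*(-19)^1 + 8 = (361) + (114) + (8) = 483; answer 483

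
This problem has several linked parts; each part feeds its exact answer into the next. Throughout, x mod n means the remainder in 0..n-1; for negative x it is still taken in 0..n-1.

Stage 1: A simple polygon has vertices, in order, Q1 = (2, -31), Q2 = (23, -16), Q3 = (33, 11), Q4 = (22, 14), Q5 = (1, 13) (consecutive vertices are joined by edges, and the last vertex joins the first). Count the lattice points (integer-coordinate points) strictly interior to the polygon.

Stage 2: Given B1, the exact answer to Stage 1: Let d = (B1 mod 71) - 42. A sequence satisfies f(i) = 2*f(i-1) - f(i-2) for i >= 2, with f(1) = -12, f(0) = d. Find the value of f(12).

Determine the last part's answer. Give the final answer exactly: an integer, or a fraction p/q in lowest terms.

Stage 1: cross terms: (2*-16 - 23*-31)=681, (23*11 - 33*-16)=781, (33*14 - 22*11)=220, (22*13 - 1*14)=272, (1*-31 - 2*13)=-57; twice the area = |1897| = 1897; area = 1897/2; boundary points = 3 + 1 + 1 + 1 + 1 = 7; strictly interior points = area - boundary/2 + 1 = 946; answer 946
Stage 2: B1 = 946; d = -19; f(2) = 2*(-12) - 1*(-19) = -5; iterating: f(2)=-5, f(3)=2, f(4)=9, f(5)=16, f(6)=23, f(7)=30, f(8)=37, f(9)=44, f(10)=51, f(11)=58, f(12)=65; answer 65

65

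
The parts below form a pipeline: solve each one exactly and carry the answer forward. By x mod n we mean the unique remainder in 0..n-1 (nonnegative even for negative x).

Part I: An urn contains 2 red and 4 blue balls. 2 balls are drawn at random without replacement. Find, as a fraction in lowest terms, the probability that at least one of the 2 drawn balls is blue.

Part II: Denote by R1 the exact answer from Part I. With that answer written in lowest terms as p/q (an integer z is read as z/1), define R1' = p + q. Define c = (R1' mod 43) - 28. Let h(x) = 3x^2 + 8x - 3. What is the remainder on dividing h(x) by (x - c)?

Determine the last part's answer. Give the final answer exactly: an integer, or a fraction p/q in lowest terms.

8

Part I: total draws C(6,2) = 15; complement C(2,2) = 1; favorable 15 - 1 = 14; P = 14/15; answer 14/15
Part II: R1 = 14/15; threaded value p + q = 29; c = 1; remainder = value at the root: 3*(1)^2 + 8*(1)^1 - 3 = (3) + (8) + (-3) = 8; answer 8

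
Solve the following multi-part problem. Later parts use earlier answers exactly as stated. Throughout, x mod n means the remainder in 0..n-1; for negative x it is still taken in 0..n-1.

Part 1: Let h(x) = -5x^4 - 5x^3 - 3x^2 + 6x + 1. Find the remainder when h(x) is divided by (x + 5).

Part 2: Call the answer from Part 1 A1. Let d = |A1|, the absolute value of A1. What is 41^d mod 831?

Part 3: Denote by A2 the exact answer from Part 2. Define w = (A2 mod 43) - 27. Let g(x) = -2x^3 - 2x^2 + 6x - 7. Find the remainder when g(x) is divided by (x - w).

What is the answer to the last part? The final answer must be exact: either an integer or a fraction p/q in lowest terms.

-5

Part 1: remainder = value at the root: -5*(-5)^4 - 5*(-5)^3 - 3*(-5)^2 + 6*(-5)^1 + 1 = (-3125) + (625) + (-75) + (-30) + (1) = -2604; answer -2604
Part 2: A1 = -2604; d = 2604; squarings mod 831: 41^1=41, 41^2=19, 41^4=361, 41^8=685, 41^16=541, 41^32=169, 41^64=307, 41^128=346, 41^256=52, 41^512=211, 41^1024=478, 41^2048=790; 41^2604 = 41^4 * 41^8 * 41^32 * 41^512 * 41^2048 = 157 (mod 831); answer 157
Part 3: A2 = 157; w = 1; remainder = value at the root: -2*(1)^3 - 2*(1)^2 + 6*(1)^1 - 7 = (-2) + (-2) + (6) + (-7) = -5; answer -5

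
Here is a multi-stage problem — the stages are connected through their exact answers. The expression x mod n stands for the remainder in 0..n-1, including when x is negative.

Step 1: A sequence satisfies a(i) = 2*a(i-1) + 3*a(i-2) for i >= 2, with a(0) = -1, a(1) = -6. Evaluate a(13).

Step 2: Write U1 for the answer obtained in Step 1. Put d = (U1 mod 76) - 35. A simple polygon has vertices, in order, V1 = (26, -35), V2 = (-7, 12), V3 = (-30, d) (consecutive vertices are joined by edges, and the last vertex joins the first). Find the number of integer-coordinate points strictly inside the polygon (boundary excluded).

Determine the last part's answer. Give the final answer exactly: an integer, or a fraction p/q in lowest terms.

Step 1: a(2) = 2*(-6) + 3*(-1) = -15; iterating: a(2)=-15, a(3)=-48, a(4)=-141, a(5)=-426, a(6)=-1275, a(7)=-3828, a(8)=-11481, a(9)=-34446, a(10)=-103335, a(11)=-310008, a(12)=-930021, a(13)=-2790066; answer -2790066
Step 2: U1 = -2790066; d = 11; cross terms: (26*12 - -7*-35)=67, (-7*11 - -30*12)=283, (-30*-35 - 26*11)=764; twice the area = |1114| = 1114; area = 557; boundary points = 1 + 1 + 2 = 4; strictly interior points = area - boundary/2 + 1 = 556; answer 556

556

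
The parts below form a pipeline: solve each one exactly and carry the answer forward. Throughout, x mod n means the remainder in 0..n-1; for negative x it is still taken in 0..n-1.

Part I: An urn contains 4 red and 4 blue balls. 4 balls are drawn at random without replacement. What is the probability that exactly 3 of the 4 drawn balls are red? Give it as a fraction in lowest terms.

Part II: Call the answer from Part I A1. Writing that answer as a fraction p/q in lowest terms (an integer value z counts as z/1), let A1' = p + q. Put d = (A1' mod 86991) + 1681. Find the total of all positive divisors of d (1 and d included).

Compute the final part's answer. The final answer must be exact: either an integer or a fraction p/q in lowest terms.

Part I: total draws C(8,4) = 70; favorable C(4,3)*C(4,1) = 16; P = 8/35; answer 8/35
Part II: A1 = 8/35; threaded value p + q = 43; d = 1724; 1724 = 2^2 * 431; sigma = (1 + 2 + 4) * (1 + 431) = 7 * 432 = 3024; answer 3024

3024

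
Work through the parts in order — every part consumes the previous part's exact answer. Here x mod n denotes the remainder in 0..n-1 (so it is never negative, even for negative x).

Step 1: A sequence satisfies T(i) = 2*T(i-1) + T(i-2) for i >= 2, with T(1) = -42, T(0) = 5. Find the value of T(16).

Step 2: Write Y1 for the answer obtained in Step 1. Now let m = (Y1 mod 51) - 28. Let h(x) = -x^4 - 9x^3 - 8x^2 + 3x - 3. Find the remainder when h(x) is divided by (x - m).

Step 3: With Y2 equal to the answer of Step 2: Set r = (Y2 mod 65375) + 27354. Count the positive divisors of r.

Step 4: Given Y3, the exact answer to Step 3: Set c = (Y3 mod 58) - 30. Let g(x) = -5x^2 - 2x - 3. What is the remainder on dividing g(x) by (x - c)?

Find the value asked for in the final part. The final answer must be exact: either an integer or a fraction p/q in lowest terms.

-2379

Step 1: T(2) = 2*(-42) + 1*(5) = -79; iterating: T(2)=-79, T(3)=-200, T(4)=-479, T(5)=-1158, T(6)=-2795, T(7)=-6748, T(8)=-16291, T(9)=-39330, T(10)=-94951, T(11)=-229232, T(12)=-553415, T(13)=-1336062, T(14)=-3225539, T(15)=-7787140, T(16)=-18799819; answer -18799819
Step 2: Y1 = -18799819; m = -23; remainder = value at the root: -1*(-23)^4 - 9*(-23)^3 - 8*(-23)^2 + 3*(-23)^1 - 3 = (-279841) + (109503) + (-4232) + (-69) + (-3) = -174642; answer -174642
Step 3: Y2 = -174642; r = 48837; 48837 = 3 * 73 * 223; number of divisors = (1+1) * (1+1) * (1+1) = 8; answer 8
Step 4: Y3 = 8; c = -22; remainder = value at the root: -5*(-22)^2 - 2*(-22)^1 - 3 = (-2420) + (44) + (-3) = -2379; answer -2379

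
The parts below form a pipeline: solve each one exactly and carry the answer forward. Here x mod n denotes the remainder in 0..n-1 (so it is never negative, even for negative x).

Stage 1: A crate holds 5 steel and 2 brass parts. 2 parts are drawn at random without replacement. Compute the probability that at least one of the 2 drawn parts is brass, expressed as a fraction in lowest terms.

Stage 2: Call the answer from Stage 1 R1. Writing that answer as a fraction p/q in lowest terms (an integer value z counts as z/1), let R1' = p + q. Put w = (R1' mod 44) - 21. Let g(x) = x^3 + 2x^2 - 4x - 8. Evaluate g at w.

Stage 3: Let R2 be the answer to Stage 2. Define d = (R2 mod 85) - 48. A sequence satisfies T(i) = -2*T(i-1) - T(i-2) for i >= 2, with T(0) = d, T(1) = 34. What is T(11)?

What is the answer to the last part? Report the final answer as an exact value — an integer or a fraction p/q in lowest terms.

Stage 1: total draws C(7,2) = 21; complement C(5,2) = 10; favorable 21 - 10 = 11; P = 11/21; answer 11/21
Stage 2: R1 = 11/21; threaded value p + q = 32; w = 11; 1*(11)^3 + 2*(11)^2 - 4*(11)^1 - 8 = (1331) + (242) + (-44) + (-8) = 1521; answer 1521
Stage 3: R2 = 1521; d = 28; T(2) = -2*(34) - 1*(28) = -96; iterating: T(2)=-96, T(3)=158, T(4)=-220, T(5)=282, T(6)=-344, T(7)=406, T(8)=-468, T(9)=530, T(10)=-592, T(11)=654; answer 654

654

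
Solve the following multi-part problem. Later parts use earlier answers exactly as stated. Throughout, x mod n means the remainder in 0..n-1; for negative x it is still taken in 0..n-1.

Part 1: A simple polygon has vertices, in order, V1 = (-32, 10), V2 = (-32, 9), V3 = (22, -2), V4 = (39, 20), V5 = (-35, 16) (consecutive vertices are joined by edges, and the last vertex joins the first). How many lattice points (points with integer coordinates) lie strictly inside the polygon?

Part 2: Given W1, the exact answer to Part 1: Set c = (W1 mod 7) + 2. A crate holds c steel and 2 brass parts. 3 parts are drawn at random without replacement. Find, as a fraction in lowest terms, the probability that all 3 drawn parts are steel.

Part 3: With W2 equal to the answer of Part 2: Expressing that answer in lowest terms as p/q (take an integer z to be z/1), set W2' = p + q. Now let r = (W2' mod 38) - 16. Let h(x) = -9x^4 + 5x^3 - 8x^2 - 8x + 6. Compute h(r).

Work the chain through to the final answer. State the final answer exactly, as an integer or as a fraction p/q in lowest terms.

Part 1: cross terms: (-32*9 - -32*10)=32, (-32*-2 - 22*9)=-134, (22*20 - 39*-2)=518, (39*16 - -35*20)=1324, (-35*10 - -32*16)=162; twice the area = |1902| = 1902; area = 951; boundary points = 1 + 1 + 1 + 2 + 3 = 8; strictly interior points = area - boundary/2 + 1 = 948; answer 948
Part 2: W1 = 948; c = 5; total draws C(7,3) = 35; favorable C(5,3) = 10; P = 2/7; answer 2/7
Part 3: W2 = 2/7; threaded value p + q = 9; r = -7; -9*(-7)^4 + 5*(-7)^3 - 8*(-7)^2 - 8*(-7)^1 + 6 = (-21609) + (-1715) + (-392) + (56) + (6) = -23654; answer -23654

-23654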